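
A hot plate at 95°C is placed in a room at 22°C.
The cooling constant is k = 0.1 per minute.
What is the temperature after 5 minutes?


Newton's law: dT/dt = -k(T - T_a) has solution T(t) = T_a + (T₀ - T_a)e^(-kt).
Plug in T_a = 22, T₀ = 95, k = 0.1, t = 5: T(5) = 22 + (73)e^(-0.50) ≈ 66.3°C.


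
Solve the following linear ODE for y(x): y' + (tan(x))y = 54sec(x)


P(x) = tan(x) ⇒ μ = e^(∫tan(x)dx) = sec(x).
(sec(x) y)' = 54sec²(x) ⇒ sec(x) y = 54tan(x) + C.
Multiply by cos(x): y = 54sin(x) + C·cos(x).


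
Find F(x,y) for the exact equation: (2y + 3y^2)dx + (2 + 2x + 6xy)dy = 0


Check exactness: ∂M/∂y = 2 + 6y and ∂N/∂x = 2 + 6y; equal, so the equation is exact.
Integrate M with respect to x (treating y as constant): ∫M dx = 2xy + 3xy^2 + h(y).
Differentiate w.r.t. y and set equal to N: the x-dependent terms already match, leaving h'(y) = 2. Integrate: h(y) = 2y.
So F(x,y) = 2y + 2xy + 3xy^2.
General solution: 2y + 2xy + 3xy^2 = C.


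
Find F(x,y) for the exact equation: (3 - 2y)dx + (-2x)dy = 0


Check exactness: ∂M/∂y = -2 and ∂N/∂x = -2; equal, so the equation is exact.
Integrate M with respect to x (treating y as constant): ∫M dx = 3x - 2xy + h(y).
Differentiate w.r.t. y and set equal to N: all terms match, so h'(y) = 0 and h is a constant absorbed into C.
General solution: 3x - 2xy = C.


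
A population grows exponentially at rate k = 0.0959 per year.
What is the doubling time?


Exponential growth: P(t) = P₀ e^(0.0959t). Set P(t)/P₀ = 2: e^(0.0959t) = 2.
Solve: t = ln(2)/0.0959 ≈ 7.23 years.


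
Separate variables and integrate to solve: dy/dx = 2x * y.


Separate variables: dy/y = 2x dx.
Integrate: ln|y| = x^2 + C₀.
Exponentiate: y = Ce^(x^2).


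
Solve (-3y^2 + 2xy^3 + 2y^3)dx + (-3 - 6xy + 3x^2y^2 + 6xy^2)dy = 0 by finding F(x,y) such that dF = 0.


Check exactness: ∂M/∂y = -6y + 6xy^2 + 6y^2 and ∂N/∂x = -6y + 6xy^2 + 6y^2; equal, so the equation is exact.
Integrate M with respect to x (treating y as constant): ∫M dx = -3xy^2 + x^2y^3 + 2xy^3 + h(y).
Differentiate w.r.t. y and set equal to N: the x-dependent terms already match, leaving h'(y) = -3. Integrate: h(y) = -3y.
So F(x,y) = -3y - 3xy^2 + x^2y^3 + 2xy^3.
General solution: -3y - 3xy^2 + x^2y^3 + 2xy^3 = C.


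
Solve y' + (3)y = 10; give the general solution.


P(x) = 3, Q(x) = 10; integrating factor μ = e^(3x).
(μ y)' = 10e^(3x) ⇒ μ y = (10/3)e^(3x) + C.
Divide by μ: y = 10/3 + Ce^(-3x).


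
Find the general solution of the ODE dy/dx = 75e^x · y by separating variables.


Separate variables: dy/y = 75e^x dx.
Integrate: ln|y| = 75e^x + C₀.
Exponentiate: y = Ce^(75e^x).


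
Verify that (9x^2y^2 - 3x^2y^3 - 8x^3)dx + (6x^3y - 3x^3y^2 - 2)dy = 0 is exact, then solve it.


Check exactness: ∂M/∂y = 18x^2y - 9x^2y^2 and ∂N/∂x = 18x^2y - 9x^2y^2; equal, so the equation is exact.
Integrate M with respect to x (treating y as constant): ∫M dx = 3x^3y^2 - x^3y^3 - 2x^4 + h(y).
Differentiate w.r.t. y and set equal to N: the x-dependent terms already match, leaving h'(y) = -2. Integrate: h(y) = -2y.
So F(x,y) = 3x^3y^2 - x^3y^3 - 2x^4 - 2y.
General solution: 3x^3y^2 - x^3y^3 - 2x^4 - 2y = C.


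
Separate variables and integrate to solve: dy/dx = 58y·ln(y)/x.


Separate: dy/[y ln(y)] = 58 dx/x.
Substitute u = ln(y): du/u = 58 dx/x.
Integrate: ln|ln(y)| = 58ln|x| + C₀, hence ln(y) = C·x^58.


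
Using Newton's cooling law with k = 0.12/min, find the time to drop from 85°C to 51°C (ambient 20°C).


From T(t) = T_a + (T₀ - T_a)e^(-kt), set T(t) = 51:
(51 - 20) / (85 - 20) = e^(-0.12t), so t = -ln(0.477)/0.12 ≈ 6.2 minutes.


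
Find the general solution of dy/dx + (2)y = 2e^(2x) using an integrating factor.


P(x) = 2 ⇒ μ = e^(2x).
(μ y)' = 2e^(4x) ⇒ μ y = (2/4)e^(4x) + C.
Divide by μ: y = (1/2)e^(2x) + Ce^(-2x).


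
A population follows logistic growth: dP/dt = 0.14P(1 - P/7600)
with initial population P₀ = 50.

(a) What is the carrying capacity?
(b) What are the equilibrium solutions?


Logistic ODE dP/dt = 0.14P(1 - P/7600) has equilibria where dP/dt = 0, i.e. P = 0 or P = 7600.
The coefficient (1 - P/K) = 0 when P = K, identifying K = 7600 as the carrying capacity.
(a) K = 7600; (b) equilibria P = 0 and P = 7600.


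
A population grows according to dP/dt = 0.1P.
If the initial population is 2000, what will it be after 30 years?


The ODE dP/dt = 0.1P has solution P(t) = P(0)e^(0.1t).
Substitute P(0) = 2000 and t = 30: P(30) = 2000 e^(3.00) ≈ 40171.


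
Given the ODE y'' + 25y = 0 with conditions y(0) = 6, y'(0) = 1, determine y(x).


Characteristic roots of r² + 25 = 0 are ±5i, so y = C₁cos(5x) + C₂sin(5x).
Apply y(0) = 6: C₁ = 6. Differentiate and apply y'(0) = 1: 5·C₂ = 1, so C₂ = 1/5.
Particular solution: y = 6cos(5x) + (1/5)sin(5x).


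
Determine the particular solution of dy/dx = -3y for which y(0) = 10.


General solution of y' = -3y is y = Ce^(-3x).
Apply y(0) = 10: C = 10.
Particular solution: y = 10e^(-3x).


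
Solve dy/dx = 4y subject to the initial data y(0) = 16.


General solution of y' = 4y is y = Ce^(4x).
Apply y(0) = 16: C = 16.
Particular solution: y = 16e^(4x).


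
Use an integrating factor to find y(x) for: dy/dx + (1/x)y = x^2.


P(x) = 1/x ⇒ μ = x^1.
(x^1 y)' = x^3 ⇒ x^1 y = x^4/(4) + C.
Solve for y: y = (1/4)x^3 + C/x^1.


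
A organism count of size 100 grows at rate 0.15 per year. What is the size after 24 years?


The ODE dP/dt = 0.15P has solution P(t) = P(0)e^(0.15t).
Substitute P(0) = 100 and t = 24: P(24) = 100 e^(3.60) ≈ 3660.


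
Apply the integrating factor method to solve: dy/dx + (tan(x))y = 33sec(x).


P(x) = tan(x) ⇒ μ = e^(∫tan(x)dx) = sec(x).
(sec(x) y)' = 33sec²(x) ⇒ sec(x) y = 33tan(x) + C.
Multiply by cos(x): y = 33sin(x) + C·cos(x).


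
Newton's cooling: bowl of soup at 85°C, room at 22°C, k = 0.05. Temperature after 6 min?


Newton's law: dT/dt = -k(T - T_a) has solution T(t) = T_a + (T₀ - T_a)e^(-kt).
Plug in T_a = 22, T₀ = 85, k = 0.05, t = 6: T(6) = 22 + (63)e^(-0.30) ≈ 68.7°C.


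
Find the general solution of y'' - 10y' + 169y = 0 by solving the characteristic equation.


Characteristic equation: r² - 10r + 169 = 0.
Discriminant is negative; roots r = 5 ± 12i (complex conjugate pair).
General solution uses e^(α x)(C₁ cos(β x) + C₂ sin(β x)): y = e^(5x)(C₁cos(12x) + C₂sin(12x)).


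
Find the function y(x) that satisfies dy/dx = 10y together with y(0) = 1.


General solution of y' = 10y is y = Ce^(10x).
Apply y(0) = 1: C = 1.
Particular solution: y = e^(10x).


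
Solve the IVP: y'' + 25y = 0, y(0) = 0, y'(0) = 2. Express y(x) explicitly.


Characteristic roots of r² + 25 = 0 are ±5i, so y = C₁cos(5x) + C₂sin(5x).
Apply y(0) = 0: C₁ = 0. Differentiate and apply y'(0) = 2: 5·C₂ = 2, so C₂ = 2/5.
Particular solution: y = (2/5)sin(5x).


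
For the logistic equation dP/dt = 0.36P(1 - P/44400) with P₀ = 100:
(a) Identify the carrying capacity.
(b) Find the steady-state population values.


Logistic ODE dP/dt = 0.36P(1 - P/44400) has equilibria where dP/dt = 0, i.e. P = 0 or P = 44400.
The coefficient (1 - P/K) = 0 when P = K, identifying K = 44400 as the carrying capacity.
(a) K = 44400; (b) equilibria P = 0 and P = 44400.


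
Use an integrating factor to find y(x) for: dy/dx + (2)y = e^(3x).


P(x) = 2 ⇒ μ = e^(2x).
(μ y)' = e^(5x) ⇒ μ y = e^(5x)/5 + C.
Divide by μ: y = (1/5)e^(3x) + Ce^(-2x).


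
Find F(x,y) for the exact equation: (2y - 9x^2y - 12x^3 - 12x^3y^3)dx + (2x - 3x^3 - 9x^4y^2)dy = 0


Check exactness: ∂M/∂y = 2 - 9x^2 - 36x^3y^2 and ∂N/∂x = 2 - 9x^2 - 36x^3y^2; equal, so the equation is exact.
Integrate M with respect to x (treating y as constant): ∫M dx = 2xy - 3x^3y - 3x^4 - 3x^4y^3 + h(y).
Differentiate w.r.t. y and set equal to N: all terms match, so h'(y) = 0 and h is a constant absorbed into C.
General solution: 2xy - 3x^3y - 3x^4 - 3x^4y^3 = C.


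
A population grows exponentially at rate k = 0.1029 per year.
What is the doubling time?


Exponential growth: P(t) = P₀ e^(0.1029t). Set P(t)/P₀ = 2: e^(0.1029t) = 2.
Solve: t = ln(2)/0.1029 ≈ 6.74 years.


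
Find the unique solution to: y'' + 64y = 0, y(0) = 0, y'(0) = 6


Characteristic roots of r² + 64 = 0 are ±8i, so y = C₁cos(8x) + C₂sin(8x).
Apply y(0) = 0: C₁ = 0. Differentiate and apply y'(0) = 6: 8·C₂ = 6, so C₂ = 3/4.
Particular solution: y = (3/4)sin(8x).


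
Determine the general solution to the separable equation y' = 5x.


Integrate both sides with respect to x: y = ∫ 5x dx = (5/2)x^2 + C.


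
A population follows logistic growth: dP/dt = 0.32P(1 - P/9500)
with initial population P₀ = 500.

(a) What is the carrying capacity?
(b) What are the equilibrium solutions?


Logistic ODE dP/dt = 0.32P(1 - P/9500) has equilibria where dP/dt = 0, i.e. P = 0 or P = 9500.
The coefficient (1 - P/K) = 0 when P = K, identifying K = 9500 as the carrying capacity.
(a) K = 9500; (b) equilibria P = 0 and P = 9500.


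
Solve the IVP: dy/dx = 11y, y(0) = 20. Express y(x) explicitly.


General solution of y' = 11y is y = Ce^(11x).
Apply y(0) = 20: C = 20.
Particular solution: y = 20e^(11x).


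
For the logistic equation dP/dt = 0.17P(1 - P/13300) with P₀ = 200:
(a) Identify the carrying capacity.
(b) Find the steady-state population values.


Logistic ODE dP/dt = 0.17P(1 - P/13300) has equilibria where dP/dt = 0, i.e. P = 0 or P = 13300.
The coefficient (1 - P/K) = 0 when P = K, identifying K = 13300 as the carrying capacity.
(a) K = 13300; (b) equilibria P = 0 and P = 13300.


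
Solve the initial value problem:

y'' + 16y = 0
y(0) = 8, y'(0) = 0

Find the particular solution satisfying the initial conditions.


Characteristic roots of r² + 16 = 0 are ±4i, so y = C₁cos(4x) + C₂sin(4x).
Apply y(0) = 8: C₁ = 8. Differentiate and apply y'(0) = 0: 4·C₂ = 0, so C₂ = 0.
Particular solution: y = 8cos(4x).


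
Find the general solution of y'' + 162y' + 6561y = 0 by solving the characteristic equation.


Characteristic equation: r² + 162r + 6561 = 0, i.e. (r + 81)² = 0.
Repeated root r = -81; include an x factor for the second linearly independent solution.
General solution: y = (C₁ + C₂x)e^(-81x).


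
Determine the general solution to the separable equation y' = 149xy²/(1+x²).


Separate: dy/y² = 149x/(1+x²) dx.
Integrate LHS: ∫ dy/y² = -1/y.
Integrate RHS via u = 1+x²: (149/2)ln(1+x²) + C.
Result: -1/y = (149/2)ln(1+x²) + C.


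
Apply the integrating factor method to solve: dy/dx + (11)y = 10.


P(x) = 11, Q(x) = 10; integrating factor μ = e^(11x).
(μ y)' = 10e^(11x) ⇒ μ y = (10/11)e^(11x) + C.
Divide by μ: y = 10/11 + Ce^(-11x).


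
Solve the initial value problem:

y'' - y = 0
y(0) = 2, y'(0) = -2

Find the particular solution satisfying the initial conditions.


Characteristic roots of r² - 1 = 0 are 1, -1.
General solution y = c₁ e^(x) + c₂ e^(-x).
Apply y(0) = 2: c₁ + c₂ = 2. Apply y'(0) = -2: 1 c₁ - 1 c₂ = -2.
Solve: c₁ = 0, c₂ = 2.
Particular solution: y = 0e^(x) + 2e^(-x).


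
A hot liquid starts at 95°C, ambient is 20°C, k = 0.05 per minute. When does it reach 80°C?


From T(t) = T_a + (T₀ - T_a)e^(-kt), set T(t) = 80:
(80 - 20) / (95 - 20) = e^(-0.05t), so t = -ln(0.800)/0.05 ≈ 4.5 minutes.


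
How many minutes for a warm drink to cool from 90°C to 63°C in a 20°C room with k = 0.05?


From T(t) = T_a + (T₀ - T_a)e^(-kt), set T(t) = 63:
(63 - 20) / (90 - 20) = e^(-0.05t), so t = -ln(0.614)/0.05 ≈ 9.7 minutes.


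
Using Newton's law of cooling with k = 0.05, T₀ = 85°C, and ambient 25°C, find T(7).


Newton's law: dT/dt = -k(T - T_a) has solution T(t) = T_a + (T₀ - T_a)e^(-kt).
Plug in T_a = 25, T₀ = 85, k = 0.05, t = 7: T(7) = 25 + (60)e^(-0.35) ≈ 67.3°C.


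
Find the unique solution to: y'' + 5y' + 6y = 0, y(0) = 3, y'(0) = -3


Characteristic roots of r² + 5r + 6 = 0 are -3, -2.
General solution y = c₁ e^(-3x) + c₂ e^(-2x).
Apply y(0) = 3: c₁ + c₂ = 3. Apply y'(0) = -3: -3 c₁ - 2 c₂ = -3.
Solve: c₁ = -3, c₂ = 6.
Particular solution: y = -3e^(-3x) + 6e^(-2x).


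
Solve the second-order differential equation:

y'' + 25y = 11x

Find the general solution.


Homogeneous: r² + 25 = 0 ⇒ r = ±5i, y_h = C₁cos(5x) + C₂sin(5x).
Polynomial forcing; try y_p = Ax + B. Then y_p'' + 25 y_p = 25(Ax + B) = 11x, so B = 0 and A = 11/25.
General solution: y = C₁cos(5x) + C₂sin(5x) + (11/25)x.


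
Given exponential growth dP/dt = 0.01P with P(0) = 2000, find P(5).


The ODE dP/dt = 0.01P has solution P(t) = P(0)e^(0.01t).
Substitute P(0) = 2000 and t = 5: P(5) = 2000 e^(0.05) ≈ 2103.


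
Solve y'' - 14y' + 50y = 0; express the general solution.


Characteristic equation: r² - 14r + 50 = 0.
Discriminant is negative; roots r = 7 ± 1i (complex conjugate pair).
General solution uses e^(α x)(C₁ cos(β x) + C₂ sin(β x)): y = e^(7x)(C₁cos(x) + C₂sin(x)).


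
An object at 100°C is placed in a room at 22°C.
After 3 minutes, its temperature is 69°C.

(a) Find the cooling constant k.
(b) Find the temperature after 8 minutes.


Newton's law: T(t) = T_a + (T₀ - T_a)e^(-kt).
(a) Use T(3) = 69: (69 - 22)/(100 - 22) = e^(-k·3), so k = -ln(0.603)/3 ≈ 0.1689.
(b) Apply k to t = 8: T(8) = 22 + (78)e^(-1.351) ≈ 42.2°C.


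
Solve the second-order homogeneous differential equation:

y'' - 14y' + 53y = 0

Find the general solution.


Characteristic equation: r² - 14r + 53 = 0.
Discriminant is negative; roots r = 7 ± 2i (complex conjugate pair).
General solution uses e^(α x)(C₁ cos(β x) + C₂ sin(β x)): y = e^(7x)(C₁cos(2x) + C₂sin(2x)).


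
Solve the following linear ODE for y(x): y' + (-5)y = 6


P(x) = -5 ⇒ μ = e^(-5x).
(μ y)' = 6e^(-5x) ⇒ μ y = -(6/5)e^(-5x) + C.
Divide by μ: y = -6/5 + Ce^(5x).


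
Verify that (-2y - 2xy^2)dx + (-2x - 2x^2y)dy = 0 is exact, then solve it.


Check exactness: ∂M/∂y = -2 - 4xy and ∂N/∂x = -2 - 4xy; equal, so the equation is exact.
Integrate M with respect to x (treating y as constant): ∫M dx = -2xy - x^2y^2 + h(y).
Differentiate w.r.t. y and set equal to N: all terms match, so h'(y) = 0 and h is a constant absorbed into C.
General solution: -2xy - x^2y^2 = C.


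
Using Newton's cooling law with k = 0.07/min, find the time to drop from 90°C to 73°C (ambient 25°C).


From T(t) = T_a + (T₀ - T_a)e^(-kt), set T(t) = 73:
(73 - 25) / (90 - 25) = e^(-0.07t), so t = -ln(0.738)/0.07 ≈ 4.3 minutes.


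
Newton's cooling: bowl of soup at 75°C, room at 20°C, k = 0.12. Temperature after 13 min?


Newton's law: dT/dt = -k(T - T_a) has solution T(t) = T_a + (T₀ - T_a)e^(-kt).
Plug in T_a = 20, T₀ = 75, k = 0.12, t = 13: T(13) = 20 + (55)e^(-1.56) ≈ 31.6°C.


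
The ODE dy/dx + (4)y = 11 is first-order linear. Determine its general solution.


P(x) = 4, Q(x) = 11; integrating factor μ = e^(4x).
(μ y)' = 11e^(4x) ⇒ μ y = (11/4)e^(4x) + C.
Divide by μ: y = 11/4 + Ce^(-4x).


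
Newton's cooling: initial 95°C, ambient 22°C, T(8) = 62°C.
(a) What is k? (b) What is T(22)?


Newton's law: T(t) = T_a + (T₀ - T_a)e^(-kt).
(a) Use T(8) = 62: (62 - 22)/(95 - 22) = e^(-k·8), so k = -ln(0.548)/8 ≈ 0.0752.
(b) Apply k to t = 22: T(22) = 22 + (73)e^(-1.654) ≈ 36.0°C.


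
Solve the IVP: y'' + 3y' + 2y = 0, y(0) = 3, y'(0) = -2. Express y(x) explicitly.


Characteristic roots of r² + 3r + 2 = 0 are -2, -1.
General solution y = c₁ e^(-2x) + c₂ e^(-x).
Apply y(0) = 3: c₁ + c₂ = 3. Apply y'(0) = -2: -2 c₁ - 1 c₂ = -2.
Solve: c₁ = -1, c₂ = 4.
Particular solution: y = -e^(-2x) + 4e^(-x).


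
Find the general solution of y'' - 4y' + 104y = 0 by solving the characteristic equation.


Characteristic equation: r² - 4r + 104 = 0.
Discriminant is negative; roots r = 2 ± 10i (complex conjugate pair).
General solution uses e^(α x)(C₁ cos(β x) + C₂ sin(β x)): y = e^(2x)(C₁cos(10x) + C₂sin(10x)).


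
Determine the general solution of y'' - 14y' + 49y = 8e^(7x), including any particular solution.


Characteristic polynomial (r - 7)² = 0; repeated root r = 7.
y_h = (C₁ + C₂x)e^(7x). Forcing matches the repeated root (resonance), so try y_p = Ax² e^(7x).
Substitute and solve for A: 2A = 8, so A = 4.
General solution: y = (C₁ + C₂x + 4x²)e^(7x).


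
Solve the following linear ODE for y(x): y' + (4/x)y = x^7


P(x) = 4/x ⇒ μ = x^4.
(x^4 y)' = x^11 ⇒ x^4 y = x^12/(12) + C.
Solve for y: y = (1/12)x^8 + C/x^4.


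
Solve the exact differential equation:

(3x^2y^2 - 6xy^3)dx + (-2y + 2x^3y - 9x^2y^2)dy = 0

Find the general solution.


Check exactness: ∂M/∂y = 6x^2y - 18xy^2 and ∂N/∂x = 6x^2y - 18xy^2; equal, so the equation is exact.
Integrate M with respect to x (treating y as constant): ∫M dx = x^3y^2 - 3x^2y^3 + h(y).
Differentiate w.r.t. y and set equal to N: the x-dependent terms already match, leaving h'(y) = -2y. Integrate: h(y) = -y^2.
So F(x,y) = -y^2 + x^3y^2 - 3x^2y^3.
General solution: -y^2 + x^3y^2 - 3x^2y^3 = C.


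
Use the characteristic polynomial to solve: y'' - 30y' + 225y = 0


Characteristic equation: r² - 30r + 225 = 0, i.e. (r - 15)² = 0.
Repeated root r = 15; include an x factor for the second linearly independent solution.
General solution: y = (C₁ + C₂x)e^(15x).


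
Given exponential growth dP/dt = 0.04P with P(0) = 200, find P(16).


The ODE dP/dt = 0.04P has solution P(t) = P(0)e^(0.04t).
Substitute P(0) = 200 and t = 16: P(16) = 200 e^(0.64) ≈ 379.


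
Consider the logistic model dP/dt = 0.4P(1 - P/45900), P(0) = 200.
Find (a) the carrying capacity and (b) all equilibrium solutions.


Logistic ODE dP/dt = 0.4P(1 - P/45900) has equilibria where dP/dt = 0, i.e. P = 0 or P = 45900.
The coefficient (1 - P/K) = 0 when P = K, identifying K = 45900 as the carrying capacity.
(a) K = 45900; (b) equilibria P = 0 and P = 45900.


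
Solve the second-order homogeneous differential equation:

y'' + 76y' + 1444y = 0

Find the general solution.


Characteristic equation: r² + 76r + 1444 = 0, i.e. (r + 38)² = 0.
Repeated root r = -38; include an x factor for the second linearly independent solution.
General solution: y = (C₁ + C₂x)e^(-38x).


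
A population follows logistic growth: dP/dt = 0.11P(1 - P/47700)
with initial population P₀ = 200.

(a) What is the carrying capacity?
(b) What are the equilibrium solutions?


Logistic ODE dP/dt = 0.11P(1 - P/47700) has equilibria where dP/dt = 0, i.e. P = 0 or P = 47700.
The coefficient (1 - P/K) = 0 when P = K, identifying K = 47700 as the carrying capacity.
(a) K = 47700; (b) equilibria P = 0 and P = 47700.


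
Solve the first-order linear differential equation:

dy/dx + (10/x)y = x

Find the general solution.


P(x) = 10/x ⇒ μ = x^10.
(x^10 y)' = x^10·x^1 = x^11.
Integrate: x^10 y = x^12/(12) + C.
Solve for y: y = (1/12)x^2 + C/x^10.


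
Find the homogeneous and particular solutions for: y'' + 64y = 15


Homogeneous part: r² + 64 = 0 ⇒ r = ±8i, so y_h = C₁cos(8x) + C₂sin(8x).
Try constant y_p = A; plug in: 64A = 15 ⇒ A = 15/64.
General solution: y = C₁cos(8x) + C₂sin(8x) + 15/64.


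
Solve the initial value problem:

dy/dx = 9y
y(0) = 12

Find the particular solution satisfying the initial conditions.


General solution of y' = 9y is y = Ce^(9x).
Apply y(0) = 12: C = 12.
Particular solution: y = 12e^(9x).


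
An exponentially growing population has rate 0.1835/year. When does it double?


Exponential growth: P(t) = P₀ e^(0.1835t). Set P(t)/P₀ = 2: e^(0.1835t) = 2.
Solve: t = ln(2)/0.1835 ≈ 3.78 years.


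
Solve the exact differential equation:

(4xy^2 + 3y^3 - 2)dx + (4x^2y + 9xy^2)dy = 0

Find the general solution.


Check exactness: ∂M/∂y = 8xy + 9y^2 and ∂N/∂x = 8xy + 9y^2; equal, so the equation is exact.
Integrate M with respect to x (treating y as constant): ∫M dx = 2x^2y^2 + 3xy^3 - 2x + h(y).
Differentiate w.r.t. y and set equal to N: all terms match, so h'(y) = 0 and h is a constant absorbed into C.
General solution: 2x^2y^2 + 3xy^3 - 2x = C.


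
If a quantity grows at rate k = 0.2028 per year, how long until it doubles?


Exponential growth: P(t) = P₀ e^(0.2028t). Set P(t)/P₀ = 2: e^(0.2028t) = 2.
Solve: t = ln(2)/0.2028 ≈ 3.42 years.


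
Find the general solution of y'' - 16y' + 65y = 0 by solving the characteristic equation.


Characteristic equation: r² - 16r + 65 = 0.
Discriminant is negative; roots r = 8 ± 1i (complex conjugate pair).
General solution uses e^(α x)(C₁ cos(β x) + C₂ sin(β x)): y = e^(8x)(C₁cos(x) + C₂sin(x)).


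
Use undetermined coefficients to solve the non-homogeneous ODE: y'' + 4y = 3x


Homogeneous: r² + 4 = 0 ⇒ r = ±2i, y_h = C₁cos(2x) + C₂sin(2x).
Polynomial forcing; try y_p = Ax + B. Then y_p'' + 4 y_p = 4(Ax + B) = 3x, so B = 0 and A = 3/4.
General solution: y = C₁cos(2x) + C₂sin(2x) + (3/4)x.


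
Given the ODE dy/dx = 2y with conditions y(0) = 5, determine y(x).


General solution of y' = 2y is y = Ce^(2x).
Apply y(0) = 5: C = 5.
Particular solution: y = 5e^(2x).


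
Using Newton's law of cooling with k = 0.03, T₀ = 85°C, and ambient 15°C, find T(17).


Newton's law: dT/dt = -k(T - T_a) has solution T(t) = T_a + (T₀ - T_a)e^(-kt).
Plug in T_a = 15, T₀ = 85, k = 0.03, t = 17: T(17) = 15 + (70)e^(-0.51) ≈ 57.0°C.


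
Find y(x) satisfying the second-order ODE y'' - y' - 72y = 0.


Characteristic equation: r² - r - 72 = 0.
Factor: (r + 8)(r - 9) = 0 ⇒ r = -8, 9 (distinct real).
General solution: y = C₁e^(-8x) + C₂e^(9x).


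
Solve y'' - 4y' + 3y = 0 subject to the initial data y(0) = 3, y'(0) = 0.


Characteristic roots of r² - 4r + 3 = 0 are 3, 1.
General solution y = c₁ e^(3x) + c₂ e^(x).
Apply y(0) = 3: c₁ + c₂ = 3. Apply y'(0) = 0: 3 c₁ + 1 c₂ = 0.
Solve: c₁ = -3/2, c₂ = 9/2.
Particular solution: y = -(3/2)e^(3x) + (9/2)e^(x).


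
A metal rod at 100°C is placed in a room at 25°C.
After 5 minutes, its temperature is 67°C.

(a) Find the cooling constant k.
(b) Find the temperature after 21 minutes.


Newton's law: T(t) = T_a + (T₀ - T_a)e^(-kt).
(a) Use T(5) = 67: (67 - 25)/(100 - 25) = e^(-k·5), so k = -ln(0.560)/5 ≈ 0.1160.
(b) Apply k to t = 21: T(21) = 25 + (75)e^(-2.435) ≈ 31.6°C.


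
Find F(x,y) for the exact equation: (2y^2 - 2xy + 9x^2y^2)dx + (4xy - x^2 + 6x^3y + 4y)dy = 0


Check exactness: ∂M/∂y = 4y - 2x + 18x^2y and ∂N/∂x = 4y - 2x + 18x^2y; equal, so the equation is exact.
Integrate M with respect to x (treating y as constant): ∫M dx = 2xy^2 - x^2y + 3x^3y^2 + h(y).
Differentiate w.r.t. y and set equal to N: the x-dependent terms already match, leaving h'(y) = 4y. Integrate: h(y) = 2y^2.
So F(x,y) = 2xy^2 - x^2y + 3x^3y^2 + 2y^2.
General solution: 2xy^2 - x^2y + 3x^3y^2 + 2y^2 = C.


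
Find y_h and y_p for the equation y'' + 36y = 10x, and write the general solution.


Homogeneous: r² + 36 = 0 ⇒ r = ±6i, y_h = C₁cos(6x) + C₂sin(6x).
Polynomial forcing; try y_p = Ax + B. Then y_p'' + 36 y_p = 36(Ax + B) = 10x, so B = 0 and A = 5/18.
General solution: y = C₁cos(6x) + C₂sin(6x) + (5/18)x.


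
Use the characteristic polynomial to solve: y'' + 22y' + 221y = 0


Characteristic equation: r² + 22r + 221 = 0.
Discriminant is negative; roots r = -11 ± 10i (complex conjugate pair).
General solution uses e^(α x)(C₁ cos(β x) + C₂ sin(β x)): y = e^(-11x)(C₁cos(10x) + C₂sin(10x)).


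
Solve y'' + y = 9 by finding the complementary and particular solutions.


Homogeneous part: r² + 1 = 0 ⇒ r = ±1i, so y_h = C₁cos(x) + C₂sin(x).
Try constant y_p = A; plug in: 1A = 9 ⇒ A = 9.
General solution: y = C₁cos(x) + C₂sin(x) + 9.


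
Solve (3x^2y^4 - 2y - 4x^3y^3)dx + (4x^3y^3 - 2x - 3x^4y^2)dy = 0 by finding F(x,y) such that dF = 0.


Check exactness: ∂M/∂y = 12x^2y^3 - 2 - 12x^3y^2 and ∂N/∂x = 12x^2y^3 - 2 - 12x^3y^2; equal, so the equation is exact.
Integrate M with respect to x (treating y as constant): ∫M dx = x^3y^4 - 2xy - x^4y^3 + h(y).
Differentiate w.r.t. y and set equal to N: all terms match, so h'(y) = 0 and h is a constant absorbed into C.
General solution: x^3y^4 - 2xy - x^4y^3 = C.


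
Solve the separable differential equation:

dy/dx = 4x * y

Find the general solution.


Separate variables: dy/y = 4x dx.
Integrate: ln|y| = 2x^2 + C₀.
Exponentiate: y = Ce^(2x^2).


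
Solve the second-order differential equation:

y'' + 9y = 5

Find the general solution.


Homogeneous part: r² + 9 = 0 ⇒ r = ±3i, so y_h = C₁cos(3x) + C₂sin(3x).
Try constant y_p = A; plug in: 9A = 5 ⇒ A = 5/9.
General solution: y = C₁cos(3x) + C₂sin(3x) + 5/9.


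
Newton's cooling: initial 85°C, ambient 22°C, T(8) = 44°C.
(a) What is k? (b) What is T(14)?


Newton's law: T(t) = T_a + (T₀ - T_a)e^(-kt).
(a) Use T(8) = 44: (44 - 22)/(85 - 22) = e^(-k·8), so k = -ln(0.349)/8 ≈ 0.1315.
(b) Apply k to t = 14: T(14) = 22 + (63)e^(-1.841) ≈ 32.0°C.


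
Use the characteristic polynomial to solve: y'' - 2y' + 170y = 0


Characteristic equation: r² - 2r + 170 = 0.
Discriminant is negative; roots r = 1 ± 13i (complex conjugate pair).
General solution uses e^(α x)(C₁ cos(β x) + C₂ sin(β x)): y = e^(x)(C₁cos(13x) + C₂sin(13x)).


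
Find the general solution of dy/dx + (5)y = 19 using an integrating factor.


P(x) = 5, Q(x) = 19; integrating factor μ = e^(5x).
(μ y)' = 19e^(5x) ⇒ μ y = (19/5)e^(5x) + C.
Divide by μ: y = 19/5 + Ce^(-5x).


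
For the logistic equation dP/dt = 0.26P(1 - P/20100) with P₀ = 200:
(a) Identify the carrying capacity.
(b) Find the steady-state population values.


Logistic ODE dP/dt = 0.26P(1 - P/20100) has equilibria where dP/dt = 0, i.e. P = 0 or P = 20100.
The coefficient (1 - P/K) = 0 when P = K, identifying K = 20100 as the carrying capacity.
(a) K = 20100; (b) equilibria P = 0 and P = 20100.


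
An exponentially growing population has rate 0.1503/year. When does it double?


Exponential growth: P(t) = P₀ e^(0.1503t). Set P(t)/P₀ = 2: e^(0.1503t) = 2.
Solve: t = ln(2)/0.1503 ≈ 4.61 years.


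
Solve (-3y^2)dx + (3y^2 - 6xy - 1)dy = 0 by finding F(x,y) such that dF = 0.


Check exactness: ∂M/∂y = -6y and ∂N/∂x = -6y; equal, so the equation is exact.
Integrate M with respect to x (treating y as constant): ∫M dx = -3xy^2 + h(y).
Differentiate w.r.t. y and set equal to N: the x-dependent terms already match, leaving h'(y) = 3y^2 - 1. Integrate: h(y) = y^3 - y.
So F(x,y) = y^3 - 3xy^2 - y.
General solution: y^3 - 3xy^2 - y = C.


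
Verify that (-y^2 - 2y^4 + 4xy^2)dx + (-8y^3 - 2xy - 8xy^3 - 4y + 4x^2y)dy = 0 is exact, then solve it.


Check exactness: ∂M/∂y = -2y - 8y^3 + 8xy and ∂N/∂x = -2y - 8y^3 + 8xy; equal, so the equation is exact.
Integrate M with respect to x (treating y as constant): ∫M dx = -xy^2 - 2xy^4 + 2x^2y^2 + h(y).
Differentiate w.r.t. y and set equal to N: the x-dependent terms already match, leaving h'(y) = -8y^3 - 4y. Integrate: h(y) = -2y^4 - 2y^2.
So F(x,y) = -2y^4 - xy^2 - 2xy^4 - 2y^2 + 2x^2y^2.
General solution: -2y^4 - xy^2 - 2xy^4 - 2y^2 + 2x^2y^2 = C.


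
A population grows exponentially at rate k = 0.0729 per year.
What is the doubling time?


Exponential growth: P(t) = P₀ e^(0.0729t). Set P(t)/P₀ = 2: e^(0.0729t) = 2.
Solve: t = ln(2)/0.0729 ≈ 9.51 years.


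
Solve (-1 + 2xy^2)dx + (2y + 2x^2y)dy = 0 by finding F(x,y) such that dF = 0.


Check exactness: ∂M/∂y = 4xy and ∂N/∂x = 4xy; equal, so the equation is exact.
Integrate M with respect to x (treating y as constant): ∫M dx = -x + x^2y^2 + h(y).
Differentiate w.r.t. y and set equal to N: the x-dependent terms already match, leaving h'(y) = 2y. Integrate: h(y) = y^2.
So F(x,y) = -x + y^2 + x^2y^2.
General solution: -x + y^2 + x^2y^2 = C.


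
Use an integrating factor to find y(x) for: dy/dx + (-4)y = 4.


P(x) = -4 ⇒ μ = e^(-4x).
(μ y)' = 4e^(-4x) ⇒ μ y = -e^(-4x) + C.
Divide by μ: y = -1 + Ce^(4x).


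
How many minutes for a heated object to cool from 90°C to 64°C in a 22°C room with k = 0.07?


From T(t) = T_a + (T₀ - T_a)e^(-kt), set T(t) = 64:
(64 - 22) / (90 - 22) = e^(-0.07t), so t = -ln(0.618)/0.07 ≈ 6.9 minutes.


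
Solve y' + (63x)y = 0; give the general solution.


P(x) = 63x ⇒ μ = e^((63/2)x²).
Q(x) = 0 so μ y is constant: y = Ce^(-(63/2)x²).


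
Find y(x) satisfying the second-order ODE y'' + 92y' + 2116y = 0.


Characteristic equation: r² + 92r + 2116 = 0, i.e. (r + 46)² = 0.
Repeated root r = -46; include an x factor for the second linearly independent solution.
General solution: y = (C₁ + C₂x)e^(-46x).


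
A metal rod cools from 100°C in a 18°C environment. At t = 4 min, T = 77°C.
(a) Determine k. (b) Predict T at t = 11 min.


Newton's law: T(t) = T_a + (T₀ - T_a)e^(-kt).
(a) Use T(4) = 77: (77 - 18)/(100 - 18) = e^(-k·4), so k = -ln(0.720)/4 ≈ 0.0823.
(b) Apply k to t = 11: T(11) = 18 + (82)e^(-0.905) ≈ 51.2°C.


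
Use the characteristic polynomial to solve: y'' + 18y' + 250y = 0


Characteristic equation: r² + 18r + 250 = 0.
Discriminant is negative; roots r = -9 ± 13i (complex conjugate pair).
General solution uses e^(α x)(C₁ cos(β x) + C₂ sin(β x)): y = e^(-9x)(C₁cos(13x) + C₂sin(13x)).


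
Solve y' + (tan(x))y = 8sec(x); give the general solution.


P(x) = tan(x) ⇒ μ = e^(∫tan(x)dx) = sec(x).
(sec(x) y)' = 8sec²(x) ⇒ sec(x) y = 8tan(x) + C.
Multiply by cos(x): y = 8sin(x) + C·cos(x).


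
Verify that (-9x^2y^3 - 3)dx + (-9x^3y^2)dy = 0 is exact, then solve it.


Check exactness: ∂M/∂y = -27x^2y^2 and ∂N/∂x = -27x^2y^2; equal, so the equation is exact.
Integrate M with respect to x (treating y as constant): ∫M dx = -3x^3y^3 - 3x + h(y).
Differentiate w.r.t. y and set equal to N: all terms match, so h'(y) = 0 and h is a constant absorbed into C.
General solution: -3x^3y^3 - 3x = C.


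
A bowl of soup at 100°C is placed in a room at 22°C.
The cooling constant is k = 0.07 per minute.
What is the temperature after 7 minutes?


Newton's law: dT/dt = -k(T - T_a) has solution T(t) = T_a + (T₀ - T_a)e^(-kt).
Plug in T_a = 22, T₀ = 100, k = 0.07, t = 7: T(7) = 22 + (78)e^(-0.49) ≈ 69.8°C.


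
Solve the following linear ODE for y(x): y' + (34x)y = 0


P(x) = 34x ⇒ μ = e^(17x²).
Q(x) = 0 so μ y is constant: y = Ce^(-17x²).


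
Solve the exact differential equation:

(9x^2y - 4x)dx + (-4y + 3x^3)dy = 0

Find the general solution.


Check exactness: ∂M/∂y = 9x^2 and ∂N/∂x = 9x^2; equal, so the equation is exact.
Integrate M with respect to x (treating y as constant): ∫M dx = 3x^3y - 2x^2 + h(y).
Differentiate w.r.t. y and set equal to N: the x-dependent terms already match, leaving h'(y) = -4y. Integrate: h(y) = -2y^2.
So F(x,y) = -2y^2 + 3x^3y - 2x^2.
General solution: -2y^2 + 3x^3y - 2x^2 = C.


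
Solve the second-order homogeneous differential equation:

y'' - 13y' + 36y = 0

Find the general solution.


Characteristic equation: r² - 13r + 36 = 0.
Factor: (r - 9)(r - 4) = 0 ⇒ r = 9, 4 (distinct real).
General solution: y = C₁e^(9x) + C₂e^(4x).


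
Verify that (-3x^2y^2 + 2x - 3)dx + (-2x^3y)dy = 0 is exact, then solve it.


Check exactness: ∂M/∂y = -6x^2y and ∂N/∂x = -6x^2y; equal, so the equation is exact.
Integrate M with respect to x (treating y as constant): ∫M dx = -x^3y^2 + x^2 - 3x + h(y).
Differentiate w.r.t. y and set equal to N: all terms match, so h'(y) = 0 and h is a constant absorbed into C.
General solution: -x^3y^2 + x^2 - 3x = C.


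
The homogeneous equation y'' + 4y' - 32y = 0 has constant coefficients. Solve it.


Characteristic equation: r² + 4r - 32 = 0.
Factor: (r + 8)(r - 4) = 0 ⇒ r = -8, 4 (distinct real).
General solution: y = C₁e^(-8x) + C₂e^(4x).


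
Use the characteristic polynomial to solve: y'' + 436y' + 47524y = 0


Characteristic equation: r² + 436r + 47524 = 0, i.e. (r + 218)² = 0.
Repeated root r = -218; include an x factor for the second linearly independent solution.
General solution: y = (C₁ + C₂x)e^(-218x).


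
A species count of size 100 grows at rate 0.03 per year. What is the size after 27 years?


The ODE dP/dt = 0.03P has solution P(t) = P(0)e^(0.03t).
Substitute P(0) = 100 and t = 27: P(27) = 100 e^(0.81) ≈ 225.


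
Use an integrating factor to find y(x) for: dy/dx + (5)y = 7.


P(x) = 5, Q(x) = 7; integrating factor μ = e^(5x).
(μ y)' = 7e^(5x) ⇒ μ y = (7/5)e^(5x) + C.
Divide by μ: y = 7/5 + Ce^(-5x).


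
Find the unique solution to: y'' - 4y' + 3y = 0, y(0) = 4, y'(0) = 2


Characteristic roots of r² - 4r + 3 = 0 are 1, 3.
General solution y = c₁ e^(x) + c₂ e^(3x).
Apply y(0) = 4: c₁ + c₂ = 4. Apply y'(0) = 2: 1 c₁ + 3 c₂ = 2.
Solve: c₁ = 5, c₂ = -1.
Particular solution: y = 5e^(x) - e^(3x).


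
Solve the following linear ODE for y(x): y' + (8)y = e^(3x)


P(x) = 8 ⇒ μ = e^(8x).
(μ y)' = e^(11x) ⇒ μ y = e^(11x)/11 + C.
Divide by μ: y = (1/11)e^(3x) + Ce^(-8x).


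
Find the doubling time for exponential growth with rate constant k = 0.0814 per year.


Exponential growth: P(t) = P₀ e^(0.0814t). Set P(t)/P₀ = 2: e^(0.0814t) = 2.
Solve: t = ln(2)/0.0814 ≈ 8.52 years.


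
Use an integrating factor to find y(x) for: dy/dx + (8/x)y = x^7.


P(x) = 8/x ⇒ μ = x^8.
(x^8 y)' = x^8·x^7 = x^15.
Integrate: x^8 y = x^16/(16) + C.
Solve for y: y = (1/16)x^8 + C/x^8.


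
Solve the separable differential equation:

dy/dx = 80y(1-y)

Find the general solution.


Separate: dy/[y(1-y)] = 80 dx.
Partial fractions: 1/[y(1-y)] = 1/y + 1/(1-y).
Integrate: ln|y/(1-y)| = 80x + C₀.
Solve for y: y = 1/(1 + Ce^(-80x)).


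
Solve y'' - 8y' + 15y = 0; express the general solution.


Characteristic equation: r² - 8r + 15 = 0.
Factor: (r - 5)(r - 3) = 0 ⇒ r = 5, 3 (distinct real).
General solution: y = C₁e^(5x) + C₂e^(3x).


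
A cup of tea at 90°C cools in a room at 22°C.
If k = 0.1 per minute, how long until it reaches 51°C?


From T(t) = T_a + (T₀ - T_a)e^(-kt), set T(t) = 51:
(51 - 22) / (90 - 22) = e^(-0.1t), so t = -ln(0.426)/0.1 ≈ 8.5 minutes.


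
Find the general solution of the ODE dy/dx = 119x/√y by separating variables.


Separate: √y dy = 119x dx.
Integrate: (2/3)y^(3/2) = (119/2)x² + C.


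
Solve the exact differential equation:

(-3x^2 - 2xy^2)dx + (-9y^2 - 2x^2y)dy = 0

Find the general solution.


Check exactness: ∂M/∂y = -4xy and ∂N/∂x = -4xy; equal, so the equation is exact.
Integrate M with respect to x (treating y as constant): ∫M dx = -x^3 - x^2y^2 + h(y).
Differentiate w.r.t. y and set equal to N: the x-dependent terms already match, leaving h'(y) = -9y^2. Integrate: h(y) = -3y^3.
So F(x,y) = -x^3 - 3y^3 - x^2y^2.
General solution: -x^3 - 3y^3 - x^2y^2 = C.


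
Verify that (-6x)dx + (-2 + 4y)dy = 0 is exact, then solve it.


Check exactness: ∂M/∂y = 0 and ∂N/∂x = 0; equal, so the equation is exact.
Integrate M with respect to x (treating y as constant): ∫M dx = -3x^2 + h(y).
Differentiate w.r.t. y and set equal to N: the x-dependent terms already match, leaving h'(y) = -2 + 4y. Integrate: h(y) = -2y + 2y^2.
So F(x,y) = -3x^2 - 2y + 2y^2.
General solution: -3x^2 - 2y + 2y^2 = C.


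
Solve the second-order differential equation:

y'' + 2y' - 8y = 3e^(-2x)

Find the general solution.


Characteristic roots of r² + 2r - 8 = 0 are 2, -4.
y_h = C₁e^(2x) + C₂e^(-4x).
Forcing exponent -2 is not a characteristic root; try y_p = Ae^(-2x).
Substitute: A·(4 + (2)·-2 + (-8)) = A·-8 = 3, so A = -3/8.
General solution: y = C₁e^(2x) + C₂e^(-4x) - (3/8)e^(-2x).


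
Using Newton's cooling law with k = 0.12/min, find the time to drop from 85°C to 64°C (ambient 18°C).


From T(t) = T_a + (T₀ - T_a)e^(-kt), set T(t) = 64:
(64 - 18) / (85 - 18) = e^(-0.12t), so t = -ln(0.687)/0.12 ≈ 3.1 minutes.


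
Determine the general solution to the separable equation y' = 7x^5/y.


Separate variables: y dy = 7x^5 dx.
Integrate both sides: y²/2 = (7/6)x^6 + C₀.
Multiply by 2: y² = (7/3)x^6 + C.


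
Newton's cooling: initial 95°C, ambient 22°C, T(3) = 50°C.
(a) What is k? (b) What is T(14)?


Newton's law: T(t) = T_a + (T₀ - T_a)e^(-kt).
(a) Use T(3) = 50: (50 - 22)/(95 - 22) = e^(-k·3), so k = -ln(0.384)/3 ≈ 0.3194.
(b) Apply k to t = 14: T(14) = 22 + (73)e^(-4.472) ≈ 22.8°C.


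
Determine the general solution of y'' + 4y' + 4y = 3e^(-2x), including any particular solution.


Characteristic polynomial (r + 2)² = 0; repeated root r = -2.
y_h = (C₁ + C₂x)e^(-2x). Forcing matches the repeated root (resonance), so try y_p = Ax² e^(-2x).
Substitute and solve for A: 2A = 3, so A = 3/2.
General solution: y = (C₁ + C₂x + (3/2)x²)e^(-2x).


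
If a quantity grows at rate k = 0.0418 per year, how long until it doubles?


Exponential growth: P(t) = P₀ e^(0.0418t). Set P(t)/P₀ = 2: e^(0.0418t) = 2.
Solve: t = ln(2)/0.0418 ≈ 16.58 years.


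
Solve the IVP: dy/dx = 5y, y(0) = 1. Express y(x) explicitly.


General solution of y' = 5y is y = Ce^(5x).
Apply y(0) = 1: C = 1.
Particular solution: y = e^(5x).


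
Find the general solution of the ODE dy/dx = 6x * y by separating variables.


Separate variables: dy/y = 6x dx.
Integrate: ln|y| = 3x^2 + C₀.
Exponentiate: y = Ce^(3x^2).


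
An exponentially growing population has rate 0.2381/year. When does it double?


Exponential growth: P(t) = P₀ e^(0.2381t). Set P(t)/P₀ = 2: e^(0.2381t) = 2.
Solve: t = ln(2)/0.2381 ≈ 2.91 years.


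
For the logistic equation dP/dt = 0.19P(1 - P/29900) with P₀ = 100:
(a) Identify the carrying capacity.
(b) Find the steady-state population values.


Logistic ODE dP/dt = 0.19P(1 - P/29900) has equilibria where dP/dt = 0, i.e. P = 0 or P = 29900.
The coefficient (1 - P/K) = 0 when P = K, identifying K = 29900 as the carrying capacity.
(a) K = 29900; (b) equilibria P = 0 and P = 29900.


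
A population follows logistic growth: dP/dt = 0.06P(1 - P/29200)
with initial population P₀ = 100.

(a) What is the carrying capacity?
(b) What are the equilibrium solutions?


Logistic ODE dP/dt = 0.06P(1 - P/29200) has equilibria where dP/dt = 0, i.e. P = 0 or P = 29200.
The coefficient (1 - P/K) = 0 when P = K, identifying K = 29200 as the carrying capacity.
(a) K = 29200; (b) equilibria P = 0 and P = 29200.


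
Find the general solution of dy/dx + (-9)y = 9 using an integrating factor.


P(x) = -9 ⇒ μ = e^(-9x).
(μ y)' = 9e^(-9x) ⇒ μ y = -e^(-9x) + C.
Divide by μ: y = -1 + Ce^(9x).


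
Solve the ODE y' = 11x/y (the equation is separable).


Separate variables: y dy = 11x dx.
Integrate both sides: y²/2 = (11/2)x^2 + C₀.
Multiply by 2: y² = 11x^2 + C.


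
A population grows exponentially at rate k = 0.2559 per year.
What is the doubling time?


Exponential growth: P(t) = P₀ e^(0.2559t). Set P(t)/P₀ = 2: e^(0.2559t) = 2.
Solve: t = ln(2)/0.2559 ≈ 2.71 years.


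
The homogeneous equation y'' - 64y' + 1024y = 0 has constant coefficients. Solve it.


Characteristic equation: r² - 64r + 1024 = 0, i.e. (r - 32)² = 0.
Repeated root r = 32; include an x factor for the second linearly independent solution.
General solution: y = (C₁ + C₂x)e^(32x).


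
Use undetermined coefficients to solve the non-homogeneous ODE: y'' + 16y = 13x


Homogeneous: r² + 16 = 0 ⇒ r = ±4i, y_h = C₁cos(4x) + C₂sin(4x).
Polynomial forcing; try y_p = Ax + B. Then y_p'' + 16 y_p = 16(Ax + B) = 13x, so B = 0 and A = 13/16.
General solution: y = C₁cos(4x) + C₂sin(4x) + (13/16)x.
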